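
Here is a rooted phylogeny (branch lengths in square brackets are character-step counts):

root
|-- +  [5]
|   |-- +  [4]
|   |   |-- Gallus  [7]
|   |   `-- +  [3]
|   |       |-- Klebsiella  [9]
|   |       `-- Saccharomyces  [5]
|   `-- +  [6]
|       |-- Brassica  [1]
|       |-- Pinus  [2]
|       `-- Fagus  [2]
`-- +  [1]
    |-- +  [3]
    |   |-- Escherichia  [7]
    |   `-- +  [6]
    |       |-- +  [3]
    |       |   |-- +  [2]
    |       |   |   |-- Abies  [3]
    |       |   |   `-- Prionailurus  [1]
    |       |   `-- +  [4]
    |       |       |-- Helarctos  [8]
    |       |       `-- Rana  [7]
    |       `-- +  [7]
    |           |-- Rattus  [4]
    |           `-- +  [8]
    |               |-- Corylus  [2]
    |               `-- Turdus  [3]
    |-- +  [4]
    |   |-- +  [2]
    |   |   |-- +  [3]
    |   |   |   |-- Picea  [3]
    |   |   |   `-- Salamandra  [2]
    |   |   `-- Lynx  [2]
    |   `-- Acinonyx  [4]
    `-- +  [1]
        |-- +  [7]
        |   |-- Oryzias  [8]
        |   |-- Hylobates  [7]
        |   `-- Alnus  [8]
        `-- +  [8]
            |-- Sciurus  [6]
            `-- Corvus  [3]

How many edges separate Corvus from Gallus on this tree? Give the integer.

The MRCA of Corvus and Gallus is the root of the tree.
From Corvus up to that node: 4 branches. From Gallus up to the same node: 3 branches. Total: 4 + 3 = 7.

7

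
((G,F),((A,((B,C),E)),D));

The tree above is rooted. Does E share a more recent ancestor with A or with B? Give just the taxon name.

The MRCA of E and B subtends ((B,C),E) (3 taxa).
The MRCA of E and A subtends (A,((B,C),E)) (4 taxa).
The first is nested inside the second, so E shares a more recent common ancestor with B.

B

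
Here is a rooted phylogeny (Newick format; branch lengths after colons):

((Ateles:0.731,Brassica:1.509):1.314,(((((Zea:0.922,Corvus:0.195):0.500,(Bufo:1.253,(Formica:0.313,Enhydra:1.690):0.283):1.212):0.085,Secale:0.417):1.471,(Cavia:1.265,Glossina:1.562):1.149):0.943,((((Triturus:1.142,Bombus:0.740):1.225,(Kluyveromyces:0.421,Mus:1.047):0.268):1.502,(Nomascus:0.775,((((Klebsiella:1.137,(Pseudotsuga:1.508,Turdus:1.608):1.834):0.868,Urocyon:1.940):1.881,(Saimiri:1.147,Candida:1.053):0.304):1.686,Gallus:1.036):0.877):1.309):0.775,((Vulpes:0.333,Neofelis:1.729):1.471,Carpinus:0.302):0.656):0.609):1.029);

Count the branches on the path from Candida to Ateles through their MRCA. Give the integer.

10

The MRCA of Candida and Ateles is the root of the tree.
From Candida up to that node: 8 branches. From Ateles up to the same node: 2 branches. Total: 8 + 2 = 10.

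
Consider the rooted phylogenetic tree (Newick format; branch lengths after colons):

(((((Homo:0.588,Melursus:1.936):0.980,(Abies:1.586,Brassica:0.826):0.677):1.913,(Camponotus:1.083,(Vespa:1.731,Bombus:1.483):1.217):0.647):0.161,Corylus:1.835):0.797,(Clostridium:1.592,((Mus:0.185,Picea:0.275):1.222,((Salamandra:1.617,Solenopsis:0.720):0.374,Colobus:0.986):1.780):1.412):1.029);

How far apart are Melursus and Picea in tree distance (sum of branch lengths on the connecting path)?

9.725

The path runs Melursus → … → MRCA → … → Picea; the MRCA is the root of the tree.
Branch lengths along that path: 1.936 + 0.980 + 1.913 + 0.161 + 0.797 + 1.029 + 1.412 + 1.222 + 0.275 = 9.725.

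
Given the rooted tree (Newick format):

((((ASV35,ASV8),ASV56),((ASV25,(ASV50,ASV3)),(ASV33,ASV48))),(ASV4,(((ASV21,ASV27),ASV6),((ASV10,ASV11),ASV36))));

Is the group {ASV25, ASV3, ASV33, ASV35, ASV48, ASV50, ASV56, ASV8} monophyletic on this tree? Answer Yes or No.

The most recent common ancestor of these taxa subtends (((ASV35,ASV8),ASV56),((ASV25,(ASV50,ASV3)),(ASV33,ASV48))).
That clade has exactly 8 tips — every listed taxon and nothing else — so the group is monophyletic.

Yes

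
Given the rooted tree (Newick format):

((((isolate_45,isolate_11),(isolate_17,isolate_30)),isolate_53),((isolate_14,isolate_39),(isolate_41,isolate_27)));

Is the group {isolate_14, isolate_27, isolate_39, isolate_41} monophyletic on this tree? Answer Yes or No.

The most recent common ancestor of these taxa subtends ((isolate_14,isolate_39),(isolate_41,isolate_27)).
That clade has exactly 4 tips — every listed taxon and nothing else — so the group is monophyletic.

Yes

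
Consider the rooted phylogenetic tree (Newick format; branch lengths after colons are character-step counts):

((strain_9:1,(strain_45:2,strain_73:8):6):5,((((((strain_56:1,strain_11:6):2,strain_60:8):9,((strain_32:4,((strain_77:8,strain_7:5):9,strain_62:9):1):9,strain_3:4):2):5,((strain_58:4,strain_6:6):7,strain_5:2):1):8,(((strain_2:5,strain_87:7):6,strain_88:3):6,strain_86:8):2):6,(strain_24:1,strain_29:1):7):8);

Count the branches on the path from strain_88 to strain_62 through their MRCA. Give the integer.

9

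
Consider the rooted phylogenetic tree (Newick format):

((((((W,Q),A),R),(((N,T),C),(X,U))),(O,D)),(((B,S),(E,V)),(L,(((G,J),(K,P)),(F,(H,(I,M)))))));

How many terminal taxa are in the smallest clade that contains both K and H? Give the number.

8

The MRCA of K and H is the node subtending (((G,J),(K,P)),(F,(H,(I,M)))).
That clade contains 8 terminal taxa: F, G, H, I, J, K, M, P.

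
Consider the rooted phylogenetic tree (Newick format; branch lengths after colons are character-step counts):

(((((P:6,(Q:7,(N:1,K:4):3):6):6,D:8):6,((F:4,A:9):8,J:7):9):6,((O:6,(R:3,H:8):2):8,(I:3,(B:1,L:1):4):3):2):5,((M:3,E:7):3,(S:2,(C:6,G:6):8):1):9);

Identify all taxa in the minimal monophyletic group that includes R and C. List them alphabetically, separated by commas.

A, B, C, D, E, F, G, H, I, J, K, L, M, N, O, P, Q, R, S

Tracing R: it sits inside (R,H).
Tracing C: it sits inside (C,G).
The smallest clade enclosing both is the whole tree (their MRCA is the root), so the answer is all 19 tips in alphabetical order.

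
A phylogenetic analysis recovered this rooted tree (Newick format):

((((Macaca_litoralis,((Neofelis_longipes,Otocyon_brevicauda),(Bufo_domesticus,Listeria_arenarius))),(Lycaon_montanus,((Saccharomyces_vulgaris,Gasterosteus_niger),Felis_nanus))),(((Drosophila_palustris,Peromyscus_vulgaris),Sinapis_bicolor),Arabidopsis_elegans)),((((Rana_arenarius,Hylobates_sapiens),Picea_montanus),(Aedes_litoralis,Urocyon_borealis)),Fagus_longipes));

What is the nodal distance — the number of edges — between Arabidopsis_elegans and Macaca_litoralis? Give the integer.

5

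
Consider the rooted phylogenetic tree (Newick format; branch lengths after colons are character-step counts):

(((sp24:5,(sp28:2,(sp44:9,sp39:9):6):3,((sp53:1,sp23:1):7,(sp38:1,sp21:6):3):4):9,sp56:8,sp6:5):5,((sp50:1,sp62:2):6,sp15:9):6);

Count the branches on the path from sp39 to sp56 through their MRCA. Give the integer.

The MRCA of sp39 and sp56 is the node subtending ((sp24,(sp28,(sp44,sp39)),((sp53,sp23),(sp38,sp21))),sp56,sp6).
From sp39 up to that node: 4 branches. From sp56 up to the same node: 1 branch. Total: 4 + 1 = 5.

5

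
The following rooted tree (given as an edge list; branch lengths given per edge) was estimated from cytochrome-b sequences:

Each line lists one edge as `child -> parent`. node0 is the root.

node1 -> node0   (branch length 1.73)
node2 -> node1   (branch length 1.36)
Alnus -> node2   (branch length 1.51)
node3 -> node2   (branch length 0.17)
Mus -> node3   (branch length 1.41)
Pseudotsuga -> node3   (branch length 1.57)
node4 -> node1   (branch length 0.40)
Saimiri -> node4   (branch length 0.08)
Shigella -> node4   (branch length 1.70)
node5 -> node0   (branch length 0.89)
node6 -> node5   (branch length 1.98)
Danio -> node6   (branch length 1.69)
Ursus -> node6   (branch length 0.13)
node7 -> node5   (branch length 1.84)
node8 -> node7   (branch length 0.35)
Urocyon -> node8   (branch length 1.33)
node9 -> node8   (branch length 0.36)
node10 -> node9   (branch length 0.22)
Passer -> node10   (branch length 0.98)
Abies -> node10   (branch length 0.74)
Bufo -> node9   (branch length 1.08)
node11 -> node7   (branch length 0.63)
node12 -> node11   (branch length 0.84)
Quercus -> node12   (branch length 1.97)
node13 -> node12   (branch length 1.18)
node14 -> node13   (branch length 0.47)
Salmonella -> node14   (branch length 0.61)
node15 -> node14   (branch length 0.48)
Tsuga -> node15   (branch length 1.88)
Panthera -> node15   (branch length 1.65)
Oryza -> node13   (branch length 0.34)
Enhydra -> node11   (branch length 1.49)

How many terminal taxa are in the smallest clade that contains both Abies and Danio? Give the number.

The MRCA of Abies and Danio is the node subtending ((Danio,Ursus),((Urocyon,((Passer,Abies),Bufo)),((Quercus,((Salmonella,(Tsuga,Panthera)),Oryza)),Enhydra))).
That clade contains 12 terminal taxa: Abies, Bufo, Danio, Enhydra, Oryza, Panthera, Passer, Quercus, Salmonella, Tsuga, Urocyon, Ursus.

12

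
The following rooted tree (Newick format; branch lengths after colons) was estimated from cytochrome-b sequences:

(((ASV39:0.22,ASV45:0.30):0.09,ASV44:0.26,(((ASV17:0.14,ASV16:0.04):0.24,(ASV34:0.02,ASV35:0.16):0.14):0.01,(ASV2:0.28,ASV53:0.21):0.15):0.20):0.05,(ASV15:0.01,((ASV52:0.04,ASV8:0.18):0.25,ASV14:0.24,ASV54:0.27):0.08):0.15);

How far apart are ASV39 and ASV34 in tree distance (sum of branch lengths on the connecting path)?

The path runs ASV39 → … → MRCA → … → ASV34; the MRCA is the node subtending ((ASV39,ASV45),ASV44,(((ASV17,ASV16),(ASV34,ASV35)),(ASV2,ASV53))).
Branch lengths along that path: 0.22 + 0.09 + 0.20 + 0.01 + 0.14 + 0.02 = 0.68.

0.68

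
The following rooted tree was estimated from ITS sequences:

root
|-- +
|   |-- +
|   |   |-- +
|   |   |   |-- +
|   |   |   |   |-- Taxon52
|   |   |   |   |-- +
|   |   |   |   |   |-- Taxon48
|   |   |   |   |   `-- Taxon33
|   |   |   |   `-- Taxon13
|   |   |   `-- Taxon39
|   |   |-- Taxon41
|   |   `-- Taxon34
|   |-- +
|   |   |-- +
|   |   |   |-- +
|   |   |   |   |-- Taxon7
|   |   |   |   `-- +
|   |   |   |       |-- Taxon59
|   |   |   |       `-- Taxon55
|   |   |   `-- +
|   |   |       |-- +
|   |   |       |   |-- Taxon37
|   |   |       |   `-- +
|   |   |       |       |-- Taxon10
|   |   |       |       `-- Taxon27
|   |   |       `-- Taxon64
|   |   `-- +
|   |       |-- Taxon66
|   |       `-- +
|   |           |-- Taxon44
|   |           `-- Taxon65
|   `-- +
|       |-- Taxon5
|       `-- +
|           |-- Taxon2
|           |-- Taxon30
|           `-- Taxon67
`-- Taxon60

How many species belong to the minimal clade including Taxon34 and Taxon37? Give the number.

21

The MRCA of Taxon34 and Taxon37 is the node subtending ((((Taxon52,(Taxon48,Taxon33),Taxon13),Taxon39),Taxon41,Taxon34),(((Taxon7,(Taxon59,Taxon55)),((Taxon37,(Taxon10,Taxon27)),Taxon64)),(Taxon66,(Taxon44,Taxon65))),(Taxon5,(Taxon2,Taxon30,Taxon67))).
That clade contains 21 terminal taxa: Taxon10, Taxon13, Taxon2, Taxon27, Taxon30, Taxon33, Taxon34, Taxon37, Taxon39, Taxon41, Taxon44, Taxon48, Taxon5, Taxon52, Taxon55, Taxon59, Taxon64, Taxon65, Taxon66, Taxon67, Taxon7.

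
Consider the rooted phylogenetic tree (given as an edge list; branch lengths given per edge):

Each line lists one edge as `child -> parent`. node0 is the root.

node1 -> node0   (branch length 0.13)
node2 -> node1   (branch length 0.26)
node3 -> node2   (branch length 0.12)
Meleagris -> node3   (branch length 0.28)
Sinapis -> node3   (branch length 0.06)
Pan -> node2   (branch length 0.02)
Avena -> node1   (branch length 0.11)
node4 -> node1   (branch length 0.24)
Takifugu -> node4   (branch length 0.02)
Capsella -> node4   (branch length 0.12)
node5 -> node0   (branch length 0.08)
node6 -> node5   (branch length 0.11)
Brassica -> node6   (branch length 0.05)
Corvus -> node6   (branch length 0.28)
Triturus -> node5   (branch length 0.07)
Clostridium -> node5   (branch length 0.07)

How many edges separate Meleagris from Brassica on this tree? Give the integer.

7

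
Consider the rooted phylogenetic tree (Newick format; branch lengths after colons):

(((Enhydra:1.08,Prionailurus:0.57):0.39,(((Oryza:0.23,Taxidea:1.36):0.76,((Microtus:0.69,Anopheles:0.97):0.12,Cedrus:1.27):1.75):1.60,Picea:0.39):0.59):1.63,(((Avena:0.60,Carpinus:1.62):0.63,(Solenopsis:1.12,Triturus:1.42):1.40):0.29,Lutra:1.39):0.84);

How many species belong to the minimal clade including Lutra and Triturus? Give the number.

5

The MRCA of Lutra and Triturus is the node subtending (((Avena,Carpinus),(Solenopsis,Triturus)),Lutra).
That clade contains 5 terminal taxa: Avena, Carpinus, Lutra, Solenopsis, Triturus.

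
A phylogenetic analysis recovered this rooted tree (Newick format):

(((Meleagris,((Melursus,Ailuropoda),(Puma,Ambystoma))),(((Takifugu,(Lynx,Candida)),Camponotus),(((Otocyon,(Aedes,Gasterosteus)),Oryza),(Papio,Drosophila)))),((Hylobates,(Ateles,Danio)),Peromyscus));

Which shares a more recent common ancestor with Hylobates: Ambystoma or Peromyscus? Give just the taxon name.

The MRCA of Hylobates and Peromyscus subtends ((Hylobates,(Ateles,Danio)),Peromyscus) (4 taxa).
The MRCA of Hylobates and Ambystoma is the root, subtending the entire tree (19 taxa).
The first is nested inside the second, so Hylobates shares a more recent common ancestor with Peromyscus.

Peromyscus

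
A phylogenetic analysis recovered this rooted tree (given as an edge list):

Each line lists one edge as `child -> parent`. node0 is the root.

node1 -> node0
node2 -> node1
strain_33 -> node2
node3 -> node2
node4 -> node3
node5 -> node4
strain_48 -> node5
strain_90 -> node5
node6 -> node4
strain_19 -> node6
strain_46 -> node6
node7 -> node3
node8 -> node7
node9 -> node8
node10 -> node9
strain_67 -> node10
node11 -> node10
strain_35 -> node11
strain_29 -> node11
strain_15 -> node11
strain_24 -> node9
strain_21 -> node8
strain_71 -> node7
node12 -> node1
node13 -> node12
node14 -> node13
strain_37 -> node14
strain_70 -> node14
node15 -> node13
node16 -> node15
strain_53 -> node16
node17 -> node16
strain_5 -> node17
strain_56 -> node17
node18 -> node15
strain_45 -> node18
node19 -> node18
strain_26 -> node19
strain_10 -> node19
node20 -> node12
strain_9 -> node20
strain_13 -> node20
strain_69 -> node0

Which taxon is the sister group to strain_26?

strain_26 attaches to the tree at the node subtending (strain_26,strain_10).
The other lineage descending from that same node — the sister group — is the single tip strain_10.

strain_10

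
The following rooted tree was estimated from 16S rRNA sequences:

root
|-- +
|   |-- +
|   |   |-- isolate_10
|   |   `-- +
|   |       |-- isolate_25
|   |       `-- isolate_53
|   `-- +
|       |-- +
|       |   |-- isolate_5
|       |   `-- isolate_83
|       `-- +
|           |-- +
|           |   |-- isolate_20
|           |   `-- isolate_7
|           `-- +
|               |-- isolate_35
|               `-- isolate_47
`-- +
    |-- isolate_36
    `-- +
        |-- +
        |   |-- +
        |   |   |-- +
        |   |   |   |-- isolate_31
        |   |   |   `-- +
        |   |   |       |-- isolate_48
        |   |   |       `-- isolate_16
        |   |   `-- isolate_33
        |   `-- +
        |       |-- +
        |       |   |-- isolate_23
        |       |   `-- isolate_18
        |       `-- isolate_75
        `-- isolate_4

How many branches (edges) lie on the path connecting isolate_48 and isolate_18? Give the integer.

The MRCA of isolate_48 and isolate_18 is the node subtending (((isolate_31,(isolate_48,isolate_16)),isolate_33),((isolate_23,isolate_18),isolate_75)).
From isolate_48 up to that node: 4 branches. From isolate_18 up to the same node: 3 branches. Total: 4 + 3 = 7.

7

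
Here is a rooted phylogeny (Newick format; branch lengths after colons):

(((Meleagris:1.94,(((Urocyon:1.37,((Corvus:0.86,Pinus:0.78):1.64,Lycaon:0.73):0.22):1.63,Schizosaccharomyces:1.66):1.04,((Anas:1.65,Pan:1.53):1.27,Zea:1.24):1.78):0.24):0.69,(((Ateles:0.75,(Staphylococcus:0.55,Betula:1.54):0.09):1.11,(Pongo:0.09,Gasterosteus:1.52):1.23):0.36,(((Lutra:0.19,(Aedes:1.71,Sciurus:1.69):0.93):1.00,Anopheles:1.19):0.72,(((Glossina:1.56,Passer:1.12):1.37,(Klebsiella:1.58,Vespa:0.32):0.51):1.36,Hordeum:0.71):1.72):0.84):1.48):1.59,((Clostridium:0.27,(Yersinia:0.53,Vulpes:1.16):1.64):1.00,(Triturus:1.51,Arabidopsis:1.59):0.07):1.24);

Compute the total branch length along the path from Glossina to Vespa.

3.76

The path runs Glossina → … → MRCA → … → Vespa; the MRCA is the node subtending ((Glossina,Passer),(Klebsiella,Vespa)).
Branch lengths along that path: 1.56 + 1.37 + 0.51 + 0.32 = 3.76.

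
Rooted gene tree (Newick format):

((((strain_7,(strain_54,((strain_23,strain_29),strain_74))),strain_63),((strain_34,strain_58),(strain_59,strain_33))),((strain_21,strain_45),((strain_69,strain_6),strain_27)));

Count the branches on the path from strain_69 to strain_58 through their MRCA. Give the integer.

8

The MRCA of strain_69 and strain_58 is the root of the tree.
From strain_69 up to that node: 4 branches. From strain_58 up to the same node: 4 branches. Total: 4 + 4 = 8.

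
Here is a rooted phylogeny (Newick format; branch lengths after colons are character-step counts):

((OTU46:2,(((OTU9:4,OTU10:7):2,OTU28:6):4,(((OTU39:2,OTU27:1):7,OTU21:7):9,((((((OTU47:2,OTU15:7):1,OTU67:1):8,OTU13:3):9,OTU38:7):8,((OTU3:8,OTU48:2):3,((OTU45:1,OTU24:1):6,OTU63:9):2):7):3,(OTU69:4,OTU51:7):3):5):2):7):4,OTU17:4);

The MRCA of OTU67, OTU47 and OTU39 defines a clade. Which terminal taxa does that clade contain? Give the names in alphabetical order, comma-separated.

OTU13, OTU15, OTU21, OTU24, OTU27, OTU3, OTU38, OTU39, OTU45, OTU47, OTU48, OTU51, OTU63, OTU67, OTU69

Tracing OTU67: it sits inside ((OTU47,OTU15),OTU67).
Tracing OTU47: it sits inside (OTU47,OTU15).
Tracing OTU39: it sits inside (OTU39,OTU27).
The smallest clade enclosing all 3 is (((OTU39,OTU27),OTU21),((((((OTU47,OTU15),OTU67),OTU13),OTU38),((OTU3,OTU48),((OTU45,OTU24),OTU63))),(OTU69,OTU51))); the answer is its 15 terminal taxa in alphabetical order.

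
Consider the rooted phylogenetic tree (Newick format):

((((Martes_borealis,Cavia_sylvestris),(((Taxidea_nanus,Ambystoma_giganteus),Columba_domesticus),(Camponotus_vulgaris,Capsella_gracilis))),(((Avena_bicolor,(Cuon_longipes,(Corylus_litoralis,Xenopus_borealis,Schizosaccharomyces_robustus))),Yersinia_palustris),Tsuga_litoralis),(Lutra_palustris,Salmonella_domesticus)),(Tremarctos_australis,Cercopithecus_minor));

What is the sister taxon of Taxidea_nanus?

Taxidea_nanus attaches to the tree at the node subtending (Taxidea_nanus,Ambystoma_giganteus).
The other lineage descending from that same node — the sister group — is the single tip Ambystoma_giganteus.

Ambystoma_giganteus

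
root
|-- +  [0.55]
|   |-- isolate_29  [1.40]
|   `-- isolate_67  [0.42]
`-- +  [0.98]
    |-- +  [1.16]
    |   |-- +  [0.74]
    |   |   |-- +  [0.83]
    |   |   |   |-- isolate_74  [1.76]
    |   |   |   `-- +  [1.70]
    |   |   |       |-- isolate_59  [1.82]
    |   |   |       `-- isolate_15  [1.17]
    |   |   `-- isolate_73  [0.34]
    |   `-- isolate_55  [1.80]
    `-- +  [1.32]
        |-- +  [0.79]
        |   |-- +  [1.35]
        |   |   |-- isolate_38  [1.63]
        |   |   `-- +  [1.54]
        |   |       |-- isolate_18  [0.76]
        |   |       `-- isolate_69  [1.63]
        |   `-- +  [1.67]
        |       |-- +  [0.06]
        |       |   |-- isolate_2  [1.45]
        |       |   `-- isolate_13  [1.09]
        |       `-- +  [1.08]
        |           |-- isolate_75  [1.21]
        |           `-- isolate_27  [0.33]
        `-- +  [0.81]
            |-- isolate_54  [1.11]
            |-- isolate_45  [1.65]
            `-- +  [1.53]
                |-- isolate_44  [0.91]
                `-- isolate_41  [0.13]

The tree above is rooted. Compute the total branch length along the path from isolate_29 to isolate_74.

7.42

The path runs isolate_29 → … → MRCA → … → isolate_74; the MRCA is the root of the tree.
Branch lengths along that path: 1.40 + 0.55 + 0.98 + 1.16 + 0.74 + 0.83 + 1.76 = 7.42.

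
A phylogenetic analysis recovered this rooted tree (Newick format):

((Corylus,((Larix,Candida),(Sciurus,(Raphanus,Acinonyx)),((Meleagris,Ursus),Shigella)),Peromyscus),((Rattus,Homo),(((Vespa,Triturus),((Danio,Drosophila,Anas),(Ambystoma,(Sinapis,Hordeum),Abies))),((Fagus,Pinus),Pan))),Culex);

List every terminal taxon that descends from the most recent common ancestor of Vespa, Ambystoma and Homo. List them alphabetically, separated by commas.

Abies, Ambystoma, Anas, Danio, Drosophila, Fagus, Homo, Hordeum, Pan, Pinus, Rattus, Sinapis, Triturus, Vespa

Tracing Vespa: it sits inside (Vespa,Triturus).
Tracing Ambystoma: it sits inside (Ambystoma,(Sinapis,Hordeum),Abies).
Tracing Homo: it sits inside (Rattus,Homo).
The smallest clade enclosing all 3 is ((Rattus,Homo),(((Vespa,Triturus),((Danio,Drosophila,Anas),(Ambystoma,(Sinapis,Hordeum),Abies))),((Fagus,Pinus),Pan))); the answer is its 14 terminal taxa in alphabetical order.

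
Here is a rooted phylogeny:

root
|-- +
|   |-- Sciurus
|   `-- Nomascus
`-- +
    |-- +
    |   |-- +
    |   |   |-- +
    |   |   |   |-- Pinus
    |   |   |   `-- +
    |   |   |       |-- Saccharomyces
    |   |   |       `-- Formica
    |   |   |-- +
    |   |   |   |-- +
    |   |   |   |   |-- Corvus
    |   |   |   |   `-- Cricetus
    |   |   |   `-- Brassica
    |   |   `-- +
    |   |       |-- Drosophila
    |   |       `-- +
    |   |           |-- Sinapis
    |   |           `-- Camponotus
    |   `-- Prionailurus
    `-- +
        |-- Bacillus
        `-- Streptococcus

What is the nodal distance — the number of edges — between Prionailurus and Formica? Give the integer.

5

The MRCA of Prionailurus and Formica is the node subtending (((Pinus,(Saccharomyces,Formica)),((Corvus,Cricetus),Brassica),(Drosophila,(Sinapis,Camponotus))),Prionailurus).
From Prionailurus up to that node: 1 branch. From Formica up to the same node: 4 branches. Total: 1 + 4 = 5.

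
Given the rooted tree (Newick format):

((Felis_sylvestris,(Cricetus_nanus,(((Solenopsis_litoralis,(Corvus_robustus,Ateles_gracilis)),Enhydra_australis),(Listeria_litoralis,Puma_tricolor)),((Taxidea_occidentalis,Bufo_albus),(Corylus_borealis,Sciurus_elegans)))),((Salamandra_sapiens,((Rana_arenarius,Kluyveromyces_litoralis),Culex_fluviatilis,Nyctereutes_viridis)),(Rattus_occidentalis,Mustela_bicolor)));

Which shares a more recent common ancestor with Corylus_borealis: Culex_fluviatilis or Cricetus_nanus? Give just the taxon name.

The MRCA of Corylus_borealis and Cricetus_nanus subtends (Cricetus_nanus,(((Solenopsis_litoralis,(Corvus_robustus,Ateles_gracilis)),Enhydra_australis),(Listeria_litoralis,Puma_tricolor)),((Taxidea_occidentalis,Bufo_albus),(Corylus_borealis,Sciurus_elegans))) (11 taxa).
The MRCA of Corylus_borealis and Culex_fluviatilis is the root, subtending the entire tree (19 taxa).
The first is nested inside the second, so Corylus_borealis shares a more recent common ancestor with Cricetus_nanus.

Cricetus_nanus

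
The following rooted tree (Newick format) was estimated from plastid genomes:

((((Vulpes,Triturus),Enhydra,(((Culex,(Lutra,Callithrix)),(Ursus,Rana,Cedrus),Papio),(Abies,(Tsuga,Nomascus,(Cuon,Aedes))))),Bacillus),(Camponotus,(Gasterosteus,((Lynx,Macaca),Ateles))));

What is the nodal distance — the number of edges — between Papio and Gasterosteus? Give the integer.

8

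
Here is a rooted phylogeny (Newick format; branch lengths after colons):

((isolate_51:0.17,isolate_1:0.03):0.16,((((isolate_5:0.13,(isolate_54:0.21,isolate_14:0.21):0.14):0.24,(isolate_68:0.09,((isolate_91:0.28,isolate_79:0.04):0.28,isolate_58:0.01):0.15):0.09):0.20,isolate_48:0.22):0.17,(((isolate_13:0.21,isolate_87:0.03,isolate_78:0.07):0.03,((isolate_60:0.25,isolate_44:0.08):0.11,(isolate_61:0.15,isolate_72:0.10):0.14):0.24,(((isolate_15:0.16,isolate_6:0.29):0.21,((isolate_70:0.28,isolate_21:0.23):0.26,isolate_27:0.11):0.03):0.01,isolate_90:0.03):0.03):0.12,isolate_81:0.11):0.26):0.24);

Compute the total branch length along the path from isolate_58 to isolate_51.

1.19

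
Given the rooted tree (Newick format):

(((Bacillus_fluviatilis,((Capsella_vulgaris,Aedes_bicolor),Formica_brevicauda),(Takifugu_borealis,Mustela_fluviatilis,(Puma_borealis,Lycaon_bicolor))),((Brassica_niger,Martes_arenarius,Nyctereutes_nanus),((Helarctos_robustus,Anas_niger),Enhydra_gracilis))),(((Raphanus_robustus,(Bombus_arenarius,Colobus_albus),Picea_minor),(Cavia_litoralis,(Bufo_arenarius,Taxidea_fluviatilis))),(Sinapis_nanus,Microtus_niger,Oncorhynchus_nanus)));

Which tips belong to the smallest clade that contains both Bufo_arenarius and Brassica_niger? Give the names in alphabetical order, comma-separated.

Aedes_bicolor, Anas_niger, Bacillus_fluviatilis, Bombus_arenarius, Brassica_niger, Bufo_arenarius, Capsella_vulgaris, Cavia_litoralis, Colobus_albus, Enhydra_gracilis, Formica_brevicauda, Helarctos_robustus, Lycaon_bicolor, Martes_arenarius, Microtus_niger, Mustela_fluviatilis, Nyctereutes_nanus, Oncorhynchus_nanus, Picea_minor, Puma_borealis, Raphanus_robustus, Sinapis_nanus, Takifugu_borealis, Taxidea_fluviatilis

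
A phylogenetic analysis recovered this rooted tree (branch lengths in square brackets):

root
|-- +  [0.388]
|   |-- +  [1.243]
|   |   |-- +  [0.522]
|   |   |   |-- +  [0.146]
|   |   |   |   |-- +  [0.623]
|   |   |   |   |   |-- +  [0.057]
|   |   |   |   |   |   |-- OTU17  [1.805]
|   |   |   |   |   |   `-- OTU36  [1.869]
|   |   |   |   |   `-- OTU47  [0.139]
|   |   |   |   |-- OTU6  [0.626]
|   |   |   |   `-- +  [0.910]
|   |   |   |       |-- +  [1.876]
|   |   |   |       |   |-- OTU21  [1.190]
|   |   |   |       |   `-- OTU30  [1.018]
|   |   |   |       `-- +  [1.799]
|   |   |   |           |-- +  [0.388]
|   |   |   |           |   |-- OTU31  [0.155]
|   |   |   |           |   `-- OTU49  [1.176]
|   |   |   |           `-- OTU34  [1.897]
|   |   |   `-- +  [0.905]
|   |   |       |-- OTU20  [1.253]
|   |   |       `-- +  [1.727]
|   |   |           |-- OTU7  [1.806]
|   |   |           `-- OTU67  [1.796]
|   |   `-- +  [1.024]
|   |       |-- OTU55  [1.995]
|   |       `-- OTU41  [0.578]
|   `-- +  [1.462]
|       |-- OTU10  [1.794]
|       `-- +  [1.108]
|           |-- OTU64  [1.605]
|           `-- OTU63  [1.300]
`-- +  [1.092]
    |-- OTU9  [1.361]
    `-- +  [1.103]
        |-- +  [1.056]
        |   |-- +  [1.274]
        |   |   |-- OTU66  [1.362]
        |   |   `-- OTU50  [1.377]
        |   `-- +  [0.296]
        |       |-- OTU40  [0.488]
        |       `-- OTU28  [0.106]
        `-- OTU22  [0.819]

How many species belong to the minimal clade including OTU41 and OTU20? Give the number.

14

The MRCA of OTU41 and OTU20 is the node subtending (((((OTU17,OTU36),OTU47),OTU6,((OTU21,OTU30),((OTU31,OTU49),OTU34))),(OTU20,(OTU7,OTU67))),(OTU55,OTU41)).
That clade contains 14 terminal taxa: OTU17, OTU20, OTU21, OTU30, OTU31, OTU34, OTU36, OTU41, OTU47, OTU49, OTU55, OTU6, OTU67, OTU7.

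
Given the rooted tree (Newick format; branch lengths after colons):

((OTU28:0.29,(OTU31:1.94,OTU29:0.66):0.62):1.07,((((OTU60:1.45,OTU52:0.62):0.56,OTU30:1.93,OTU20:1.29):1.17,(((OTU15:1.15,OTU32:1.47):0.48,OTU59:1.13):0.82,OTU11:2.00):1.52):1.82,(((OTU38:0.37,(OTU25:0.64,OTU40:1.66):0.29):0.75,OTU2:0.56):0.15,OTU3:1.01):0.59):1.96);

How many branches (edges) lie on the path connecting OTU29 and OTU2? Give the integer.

7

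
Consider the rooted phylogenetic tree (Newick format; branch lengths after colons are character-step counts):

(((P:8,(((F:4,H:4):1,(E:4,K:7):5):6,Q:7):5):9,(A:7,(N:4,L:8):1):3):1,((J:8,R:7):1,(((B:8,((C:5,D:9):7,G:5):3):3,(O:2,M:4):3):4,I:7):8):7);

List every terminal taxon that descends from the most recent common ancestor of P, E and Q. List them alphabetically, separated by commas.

E, F, H, K, P, Q

Tracing P: it sits inside (P,(((F,H),(E,K)),Q)).
Tracing E: it sits inside (E,K).
Tracing Q: it sits inside (((F,H),(E,K)),Q).
The smallest clade enclosing all 3 is (P,(((F,H),(E,K)),Q)); the answer is its 6 terminal taxa in alphabetical order.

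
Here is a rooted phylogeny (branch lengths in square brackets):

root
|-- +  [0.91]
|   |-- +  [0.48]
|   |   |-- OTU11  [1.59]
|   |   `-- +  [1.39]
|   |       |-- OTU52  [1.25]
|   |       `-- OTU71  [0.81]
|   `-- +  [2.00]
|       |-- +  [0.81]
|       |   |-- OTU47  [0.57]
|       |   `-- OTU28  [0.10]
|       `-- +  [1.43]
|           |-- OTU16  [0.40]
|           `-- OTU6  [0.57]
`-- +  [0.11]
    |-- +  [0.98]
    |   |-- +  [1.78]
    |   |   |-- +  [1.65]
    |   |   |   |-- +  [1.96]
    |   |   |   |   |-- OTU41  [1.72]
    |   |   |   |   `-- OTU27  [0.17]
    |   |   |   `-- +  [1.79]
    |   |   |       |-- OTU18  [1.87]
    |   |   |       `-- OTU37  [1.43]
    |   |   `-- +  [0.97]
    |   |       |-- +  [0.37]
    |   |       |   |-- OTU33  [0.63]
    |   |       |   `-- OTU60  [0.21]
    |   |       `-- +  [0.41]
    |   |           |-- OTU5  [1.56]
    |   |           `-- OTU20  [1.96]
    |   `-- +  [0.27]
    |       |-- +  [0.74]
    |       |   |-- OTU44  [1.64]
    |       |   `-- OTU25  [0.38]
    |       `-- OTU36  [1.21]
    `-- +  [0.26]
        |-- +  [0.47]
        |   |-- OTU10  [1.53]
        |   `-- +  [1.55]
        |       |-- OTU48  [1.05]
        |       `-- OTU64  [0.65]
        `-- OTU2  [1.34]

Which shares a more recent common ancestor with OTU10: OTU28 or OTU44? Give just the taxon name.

OTU44

The MRCA of OTU10 and OTU44 subtends (((((OTU41,OTU27),(OTU18,OTU37)),((OTU33,OTU60),(OTU5,OTU20))),((OTU44,OTU25),OTU36)),((OTU10,(OTU48,OTU64)),OTU2)) (15 taxa).
The MRCA of OTU10 and OTU28 is the root, subtending the entire tree (22 taxa).
The first is nested inside the second, so OTU10 shares a more recent common ancestor with OTU44.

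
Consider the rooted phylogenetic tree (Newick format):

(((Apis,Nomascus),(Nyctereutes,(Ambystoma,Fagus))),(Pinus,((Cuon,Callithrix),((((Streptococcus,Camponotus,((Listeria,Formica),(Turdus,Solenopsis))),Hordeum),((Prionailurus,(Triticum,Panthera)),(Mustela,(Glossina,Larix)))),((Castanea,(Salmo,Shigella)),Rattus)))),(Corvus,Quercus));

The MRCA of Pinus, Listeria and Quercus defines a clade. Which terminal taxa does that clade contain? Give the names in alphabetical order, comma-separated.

Ambystoma, Apis, Callithrix, Camponotus, Castanea, Corvus, Cuon, Fagus, Formica, Glossina, Hordeum, Larix, Listeria, Mustela, Nomascus, Nyctereutes, Panthera, Pinus, Prionailurus, Quercus, Rattus, Salmo, Shigella, Solenopsis, Streptococcus, Triticum, Turdus

Tracing Pinus: it sits inside (Pinus,((Cuon,Callithrix),((((Streptococcus,Camponotus,((Listeria,Formica),(Turdus,Solenopsis))),Hordeum),((Prionailurus,(Triticum,Panthera)),(Mustela,(Glossina,Larix)))),((Castanea,(Salmo,Shigella)),Rattus)))).
Tracing Listeria: it sits inside (Listeria,Formica).
Tracing Quercus: it sits inside (Corvus,Quercus).
The smallest clade enclosing all 3 is the whole tree (their MRCA is the root), so the answer is all 27 tips in alphabetical order.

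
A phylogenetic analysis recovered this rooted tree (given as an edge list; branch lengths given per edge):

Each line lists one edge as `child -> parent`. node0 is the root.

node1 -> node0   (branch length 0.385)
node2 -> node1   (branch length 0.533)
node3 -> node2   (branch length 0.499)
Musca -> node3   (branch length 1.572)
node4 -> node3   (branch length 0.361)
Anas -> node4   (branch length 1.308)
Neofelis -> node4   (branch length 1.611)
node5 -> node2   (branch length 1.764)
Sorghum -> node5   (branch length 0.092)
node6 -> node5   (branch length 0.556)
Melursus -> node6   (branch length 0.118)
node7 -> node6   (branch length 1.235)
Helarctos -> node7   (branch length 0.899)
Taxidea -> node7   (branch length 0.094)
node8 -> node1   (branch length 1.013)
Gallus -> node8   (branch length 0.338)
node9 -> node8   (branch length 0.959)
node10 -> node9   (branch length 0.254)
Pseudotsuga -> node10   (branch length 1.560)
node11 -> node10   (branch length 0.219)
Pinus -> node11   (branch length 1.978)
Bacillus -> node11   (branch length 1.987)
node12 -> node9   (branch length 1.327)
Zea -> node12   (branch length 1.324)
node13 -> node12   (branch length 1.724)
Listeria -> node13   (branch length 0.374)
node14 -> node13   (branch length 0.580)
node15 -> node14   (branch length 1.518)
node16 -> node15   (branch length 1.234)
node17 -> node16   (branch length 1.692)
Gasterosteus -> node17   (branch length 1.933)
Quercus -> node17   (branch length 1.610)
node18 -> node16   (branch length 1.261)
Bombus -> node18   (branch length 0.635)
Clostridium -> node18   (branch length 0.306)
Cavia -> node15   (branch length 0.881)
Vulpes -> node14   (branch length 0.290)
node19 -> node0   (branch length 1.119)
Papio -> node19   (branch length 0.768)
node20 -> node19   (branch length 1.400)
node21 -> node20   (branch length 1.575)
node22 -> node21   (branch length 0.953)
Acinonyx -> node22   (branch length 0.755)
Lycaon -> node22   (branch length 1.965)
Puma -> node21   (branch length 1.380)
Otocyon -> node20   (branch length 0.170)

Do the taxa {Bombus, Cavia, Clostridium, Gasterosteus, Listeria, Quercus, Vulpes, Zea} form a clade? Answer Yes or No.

Yes

The most recent common ancestor of these taxa subtends (Zea,(Listeria,((((Gasterosteus,Quercus),(Bombus,Clostridium)),Cavia),Vulpes))).
That clade has exactly 8 tips — every listed taxon and nothing else — so the group is monophyletic.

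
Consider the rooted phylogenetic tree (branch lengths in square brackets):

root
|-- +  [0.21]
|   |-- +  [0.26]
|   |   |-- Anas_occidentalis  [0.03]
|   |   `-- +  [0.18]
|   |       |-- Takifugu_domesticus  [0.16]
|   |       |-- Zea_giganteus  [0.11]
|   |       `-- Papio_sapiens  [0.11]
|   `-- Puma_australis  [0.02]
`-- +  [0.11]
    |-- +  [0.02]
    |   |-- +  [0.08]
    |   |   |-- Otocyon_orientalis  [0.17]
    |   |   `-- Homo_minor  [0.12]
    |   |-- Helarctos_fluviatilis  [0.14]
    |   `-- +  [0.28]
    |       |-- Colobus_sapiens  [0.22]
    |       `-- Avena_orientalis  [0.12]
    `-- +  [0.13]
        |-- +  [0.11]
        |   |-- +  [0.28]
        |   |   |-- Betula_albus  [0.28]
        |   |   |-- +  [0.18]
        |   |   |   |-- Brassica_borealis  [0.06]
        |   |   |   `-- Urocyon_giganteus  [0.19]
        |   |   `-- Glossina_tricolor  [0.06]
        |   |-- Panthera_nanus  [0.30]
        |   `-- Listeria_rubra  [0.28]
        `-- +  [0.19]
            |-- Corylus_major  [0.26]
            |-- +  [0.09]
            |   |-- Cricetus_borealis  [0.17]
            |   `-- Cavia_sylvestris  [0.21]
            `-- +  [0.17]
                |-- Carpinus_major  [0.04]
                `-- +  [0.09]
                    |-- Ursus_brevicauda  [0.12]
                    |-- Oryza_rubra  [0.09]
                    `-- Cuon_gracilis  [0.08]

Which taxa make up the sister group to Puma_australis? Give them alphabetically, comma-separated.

Puma_australis attaches to the tree at the node subtending ((Anas_occidentalis,(Takifugu_domesticus,Zea_giganteus,Papio_sapiens)),Puma_australis).
The other lineage descending from that same node — the sister group — is (Anas_occidentalis,(Takifugu_domesticus,Zea_giganteus,Papio_sapiens)); its 4 tips in alphabetical order are the answer.

Anas_occidentalis, Papio_sapiens, Takifugu_domesticus, Zea_giganteus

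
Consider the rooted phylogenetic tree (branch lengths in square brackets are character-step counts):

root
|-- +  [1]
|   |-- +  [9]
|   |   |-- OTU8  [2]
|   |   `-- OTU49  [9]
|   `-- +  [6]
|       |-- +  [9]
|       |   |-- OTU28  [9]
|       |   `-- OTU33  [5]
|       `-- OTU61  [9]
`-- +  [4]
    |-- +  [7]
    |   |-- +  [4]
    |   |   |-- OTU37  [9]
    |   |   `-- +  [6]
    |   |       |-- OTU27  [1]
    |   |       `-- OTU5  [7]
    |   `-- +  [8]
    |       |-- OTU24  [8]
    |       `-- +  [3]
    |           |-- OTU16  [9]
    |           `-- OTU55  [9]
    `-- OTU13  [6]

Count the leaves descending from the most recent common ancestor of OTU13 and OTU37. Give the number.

7

The MRCA of OTU13 and OTU37 is the node subtending (((OTU37,(OTU27,OTU5)),(OTU24,(OTU16,OTU55))),OTU13).
That clade contains 7 terminal taxa: OTU13, OTU16, OTU24, OTU27, OTU37, OTU5, OTU55.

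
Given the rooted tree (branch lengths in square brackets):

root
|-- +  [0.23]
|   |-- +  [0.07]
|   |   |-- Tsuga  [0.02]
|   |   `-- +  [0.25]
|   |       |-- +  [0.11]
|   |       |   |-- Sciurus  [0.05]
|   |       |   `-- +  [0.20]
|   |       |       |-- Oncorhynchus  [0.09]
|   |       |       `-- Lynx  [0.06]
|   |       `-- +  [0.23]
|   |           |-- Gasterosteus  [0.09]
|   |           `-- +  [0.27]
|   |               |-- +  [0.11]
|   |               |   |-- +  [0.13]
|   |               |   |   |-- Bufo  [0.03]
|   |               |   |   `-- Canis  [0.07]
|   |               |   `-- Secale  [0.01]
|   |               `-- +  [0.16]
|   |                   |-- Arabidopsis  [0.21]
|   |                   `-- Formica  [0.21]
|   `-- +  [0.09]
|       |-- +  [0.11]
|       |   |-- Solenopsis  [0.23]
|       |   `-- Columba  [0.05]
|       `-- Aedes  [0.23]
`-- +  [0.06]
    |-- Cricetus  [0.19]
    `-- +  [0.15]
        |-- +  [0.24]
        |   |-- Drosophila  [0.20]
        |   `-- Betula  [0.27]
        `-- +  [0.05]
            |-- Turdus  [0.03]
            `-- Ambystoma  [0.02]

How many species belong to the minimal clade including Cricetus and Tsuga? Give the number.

18

The MRCA of Cricetus and Tsuga is the root, so the clade is the entire tree.
That clade contains 18 terminal taxa: Aedes, Ambystoma, Arabidopsis, Betula, Bufo, Canis, Columba, Cricetus, Drosophila, Formica, Gasterosteus, Lynx, Oncorhynchus, Sciurus, Secale, Solenopsis, Tsuga, Turdus.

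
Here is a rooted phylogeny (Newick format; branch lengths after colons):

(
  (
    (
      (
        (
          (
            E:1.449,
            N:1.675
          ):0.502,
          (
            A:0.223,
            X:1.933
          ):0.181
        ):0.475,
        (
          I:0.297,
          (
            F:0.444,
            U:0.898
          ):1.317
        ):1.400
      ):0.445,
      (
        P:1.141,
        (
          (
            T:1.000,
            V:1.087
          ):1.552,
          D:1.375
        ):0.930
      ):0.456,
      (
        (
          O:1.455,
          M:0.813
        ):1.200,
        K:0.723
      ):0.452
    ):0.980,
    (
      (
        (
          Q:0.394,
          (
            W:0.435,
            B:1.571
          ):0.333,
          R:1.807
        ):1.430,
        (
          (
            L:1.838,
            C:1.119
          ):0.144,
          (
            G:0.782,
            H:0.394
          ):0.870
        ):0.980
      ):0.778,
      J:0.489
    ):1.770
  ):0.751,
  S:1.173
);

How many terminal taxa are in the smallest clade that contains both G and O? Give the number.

23

The MRCA of G and O is the node subtending (((((E,N),(A,X)),(I,(F,U))),(P,((T,V),D)),((O,M),K)),(((Q,(W,B),R),((L,C),(G,H))),J)).
That clade contains 23 terminal taxa: A, B, C, D, E, F, G, H, I, J, K, L, M, N, O, P, Q, R, T, U, V, W, X.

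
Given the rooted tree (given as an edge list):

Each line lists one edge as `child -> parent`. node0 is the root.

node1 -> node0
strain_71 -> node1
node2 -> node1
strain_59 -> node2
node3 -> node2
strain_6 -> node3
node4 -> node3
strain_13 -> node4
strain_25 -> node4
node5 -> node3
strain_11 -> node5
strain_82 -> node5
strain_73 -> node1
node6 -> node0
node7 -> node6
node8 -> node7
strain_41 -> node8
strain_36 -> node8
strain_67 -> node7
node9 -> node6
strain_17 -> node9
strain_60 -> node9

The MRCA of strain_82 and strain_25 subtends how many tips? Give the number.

5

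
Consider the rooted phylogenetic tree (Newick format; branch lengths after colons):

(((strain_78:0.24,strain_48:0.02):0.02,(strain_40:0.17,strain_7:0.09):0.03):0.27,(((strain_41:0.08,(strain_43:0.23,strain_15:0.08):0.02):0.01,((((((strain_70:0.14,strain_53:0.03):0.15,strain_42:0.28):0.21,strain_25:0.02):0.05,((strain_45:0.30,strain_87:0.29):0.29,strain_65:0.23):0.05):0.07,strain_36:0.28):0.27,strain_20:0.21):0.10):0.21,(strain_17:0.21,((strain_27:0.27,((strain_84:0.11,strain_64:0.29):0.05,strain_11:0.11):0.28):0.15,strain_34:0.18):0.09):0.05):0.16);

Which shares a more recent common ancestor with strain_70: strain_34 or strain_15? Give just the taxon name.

strain_15

The MRCA of strain_70 and strain_15 subtends ((strain_41,(strain_43,strain_15)),((((((strain_70,strain_53),strain_42),strain_25),((strain_45,strain_87),strain_65)),strain_36),strain_20)) (12 taxa).
The MRCA of strain_70 and strain_34 subtends (((strain_41,(strain_43,strain_15)),((((((strain_70,strain_53),strain_42),strain_25),((strain_45,strain_87),strain_65)),strain_36),strain_20)),(strain_17,((strain_27,((strain_84,strain_64),strain_11)),strain_34))) (18 taxa).
The first is nested inside the second, so strain_70 shares a more recent common ancestor with strain_15.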